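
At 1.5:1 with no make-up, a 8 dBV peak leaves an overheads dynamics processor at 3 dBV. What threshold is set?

-7 dBV

Input is 15 dB above T (since output overshoot × R = input overshoot: (3 − T)·1.5 = 8 − T gives T = -7 dBV).
Check: -7 + (8 − (-7))/1.5 = -7 + 10 = 3 dBV. ✓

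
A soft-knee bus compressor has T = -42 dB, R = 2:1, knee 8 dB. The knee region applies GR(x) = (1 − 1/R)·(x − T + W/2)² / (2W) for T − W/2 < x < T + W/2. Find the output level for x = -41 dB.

-41.78125 dB

x − T + W/2 = -41 − (-42) + 4 = 5.
GR = (1 − 1/2) × 5² / 16 = 0.5 × 25 / 16 = 0.78125 dB.
Output = -41 − 0.78125 = -41.78125 dB.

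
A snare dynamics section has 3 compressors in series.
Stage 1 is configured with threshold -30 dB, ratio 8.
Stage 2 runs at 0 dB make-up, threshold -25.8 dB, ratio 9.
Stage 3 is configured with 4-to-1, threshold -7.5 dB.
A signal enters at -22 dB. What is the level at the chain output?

Stage 1: 8 dB above -30 dB, reduced 8:1 to 1 dB above → -29 dB.
Stage 2: -29 dB is at or below the -25.8 dB threshold — no compression; output -29 dB.
Stage 3: -29 dB is at or below the -7.5 dB threshold — no compression; output -29 dB.

-29 dB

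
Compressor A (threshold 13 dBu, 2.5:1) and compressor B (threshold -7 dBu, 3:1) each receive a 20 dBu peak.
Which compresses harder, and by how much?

A: overshoot 7 dB → output overshoot 2.8 dB → GR 4.2 dB.
B: overshoot 27 dB → output overshoot 9 dB → GR 18 dB.
B applies 13.8 dB more gain reduction.

B, by 13.8 dB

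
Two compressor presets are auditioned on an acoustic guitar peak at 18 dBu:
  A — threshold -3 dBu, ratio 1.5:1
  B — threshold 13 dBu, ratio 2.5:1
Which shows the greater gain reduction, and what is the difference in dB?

A: GR = 21 − 21/1.5 = 7 dB.
B: GR = 5 − 5/2.5 = 3 dB.
A applies 4 dB more gain reduction.

A, by 4 dB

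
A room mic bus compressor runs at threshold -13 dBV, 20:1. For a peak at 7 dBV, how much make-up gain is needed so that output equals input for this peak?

The peak compresses to -13 + 20/20 = -12 dBV.
To reach 7 dBV requires 7 − (-12) = 19 dB of make-up.

19 dB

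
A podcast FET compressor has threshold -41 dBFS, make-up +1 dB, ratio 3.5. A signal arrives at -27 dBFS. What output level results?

Overshoot: -27 − (-41) = 14 dB.
The 14 dB excess becomes 4 dB after 3.5:1 reduction.
That puts the output at -37 dBFS; make-up adds 1 dB, giving -36 dBFS.

-36 dBFS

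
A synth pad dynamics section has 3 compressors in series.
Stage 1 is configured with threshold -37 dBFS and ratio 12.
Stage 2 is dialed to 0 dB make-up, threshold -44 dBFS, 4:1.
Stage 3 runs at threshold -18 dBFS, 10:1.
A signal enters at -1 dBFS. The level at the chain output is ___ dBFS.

-41.5 dBFS

Stage 1: overshoot 36 dB → 36/12 = 3 dB → -34 dBFS.
Stage 2: 10 dB above -44 dBFS, reduced 4:1 to 2.5 dB above → -41.5 dBFS.
Stage 3: -41.5 dBFS ≤ -18 dBFS, so stage 3 doesn't engage; output -41.5 dBFS.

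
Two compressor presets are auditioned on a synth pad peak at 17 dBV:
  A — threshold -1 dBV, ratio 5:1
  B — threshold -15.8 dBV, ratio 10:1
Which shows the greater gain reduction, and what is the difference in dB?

A: overshoot 18 dB → output overshoot 3.6 dB → GR 14.4 dB.
B: overshoot 32.8 dB → output overshoot 3.28 dB → GR 29.52 dB.
B applies 15.12 dB more gain reduction.

B, by 15.12 dB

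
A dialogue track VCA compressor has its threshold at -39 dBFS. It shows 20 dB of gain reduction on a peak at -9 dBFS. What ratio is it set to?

Input overshoot = -9 − (-39) = 30 dB.
Output overshoot = 30 − 20 = 10 dB.
Ratio = input overshoot / output overshoot = 30 / 10 = 3.

3:1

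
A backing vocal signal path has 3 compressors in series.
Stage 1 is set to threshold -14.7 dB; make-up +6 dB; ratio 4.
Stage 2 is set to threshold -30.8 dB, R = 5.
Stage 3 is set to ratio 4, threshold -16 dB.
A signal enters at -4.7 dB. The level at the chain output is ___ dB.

-25.88 dB

Stage 1: -4.7 dB is 10 dB over -14.7 dB; at 4:1 that becomes 2.5 dB over, giving -12.2 dB; +6 dB make-up → -6.2 dB.
Stage 2: -6.2 dB is 24.6 dB over -30.8 dB; at 5:1 that becomes 4.92 dB over, giving -25.88 dB.
Stage 3: -25.88 dB ≤ -16 dB, so stage 3 doesn't engage; output -25.88 dB.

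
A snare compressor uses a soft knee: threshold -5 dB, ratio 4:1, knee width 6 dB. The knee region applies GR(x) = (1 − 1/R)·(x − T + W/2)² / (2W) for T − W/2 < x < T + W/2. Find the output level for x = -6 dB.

-6.25 dB

x − T + W/2 = -6 − (-5) + 3 = 2.
GR = (1 − 1/4) × 2² / 12 = 0.75 × 4 / 12 = 0.25 dB.
Output = -6 − 0.25 = -6.25 dB.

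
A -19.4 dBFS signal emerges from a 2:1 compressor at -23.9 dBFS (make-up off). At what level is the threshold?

Gain reduction = -19.4 − (-23.9) = 4.5 dB; output overshoot = GR / (R − 1) = 4.5 / 1 = 4.5 dB.
Threshold = output − output overshoot = -23.9 − 4.5 = -28.4 dBFS.

-28.4 dBFS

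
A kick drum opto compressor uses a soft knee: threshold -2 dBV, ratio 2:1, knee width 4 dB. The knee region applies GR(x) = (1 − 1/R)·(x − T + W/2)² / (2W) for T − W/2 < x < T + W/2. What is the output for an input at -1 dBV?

x − T + W/2 = -1 − (-2) + 2 = 3.
GR = (1 − 1/2) × 3² / 8 = 0.5 × 9 / 8 = 0.5625 dB.
Output = -1 − 0.5625 = -1.5625 dBV.

-1.5625 dBV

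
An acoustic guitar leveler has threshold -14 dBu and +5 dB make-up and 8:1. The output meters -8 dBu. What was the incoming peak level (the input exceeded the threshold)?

-6 dBu

Before make-up, the level was -8 − 5 = -13 dBu.
The compressed level sits -13 − (-14) = 1 dB over threshold.
Undo the ratio: input overshoot = 1 × 8 = 8 dB, giving input = -6 dBu.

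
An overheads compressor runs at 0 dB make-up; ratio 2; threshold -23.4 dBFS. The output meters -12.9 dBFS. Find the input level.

-2.4 dBFS

The compressed level sits -12.9 − (-23.4) = 10.5 dB over threshold.
Input overshoot = R × output overshoot = 21 dB → input = -23.4 + 21 = -2.4 dBFS.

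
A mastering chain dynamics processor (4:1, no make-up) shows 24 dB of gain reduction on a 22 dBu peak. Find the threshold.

Gain reduction = 22 − (-2) = 24 dB; output overshoot = GR / (R − 1) = 24 / 3 = 8 dB.
Threshold = output − output overshoot = -2 − 8 = -10 dBu.

-10 dBu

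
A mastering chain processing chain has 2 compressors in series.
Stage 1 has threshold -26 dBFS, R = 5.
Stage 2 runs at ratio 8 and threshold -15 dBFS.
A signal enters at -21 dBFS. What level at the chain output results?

-25 dBFS

Stage 1: -21 dBFS is 5 dB over -26 dBFS; at 5:1 that becomes 1 dB over, giving -25 dBFS.
Stage 2: -25 dBFS ≤ -15 dBFS, so stage 2 doesn't engage; output -25 dBFS.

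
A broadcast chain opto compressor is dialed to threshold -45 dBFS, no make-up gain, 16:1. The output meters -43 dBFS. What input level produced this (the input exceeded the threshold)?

The compressed level sits -43 − (-45) = 2 dB over threshold.
Undo the ratio: input overshoot = 2 × 16 = 32 dB, giving input = -13 dBFS.

-13 dBFS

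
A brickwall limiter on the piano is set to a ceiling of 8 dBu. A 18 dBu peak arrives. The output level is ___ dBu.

8 dBu

The limiter clamps the peak to its 8 dBu ceiling.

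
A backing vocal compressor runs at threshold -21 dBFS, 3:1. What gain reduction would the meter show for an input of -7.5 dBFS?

The signal is 13.5 dB above threshold.
At 3:1, output sits 13.5/3 = 4.5 dB above threshold.
GR = overshoot in − overshoot out = 13.5 − 4.5 = 9 dB.

9 dB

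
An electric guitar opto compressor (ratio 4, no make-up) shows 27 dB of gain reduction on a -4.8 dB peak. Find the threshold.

Let T be the threshold. Output overshoot = (input overshoot)/R, so -31.8 − T = (-4.8 − T)/4.
4·(-31.8 − T) = -4.8 − T → 3·T = -127.2 − (-4.8) = -122.4.
T = -122.4/3 = -40.8 dB.

-40.8 dB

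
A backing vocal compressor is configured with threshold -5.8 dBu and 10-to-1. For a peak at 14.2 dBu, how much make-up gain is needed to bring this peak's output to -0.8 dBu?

3 dB

Overshoot 20 dB → 20/10 = 2 dB after compression, so the compressed level is -5.8 + 2 = -3.8 dBu.
Make-up = target − compressed = -0.8 − (-3.8) = 3 dB.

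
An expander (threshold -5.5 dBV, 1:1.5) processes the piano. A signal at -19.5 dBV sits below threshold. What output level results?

Below threshold, a 1:1.5 expander applies gain = (1.5−1)×(T − x) of attenuation.
(1.5−1) × 14 = 7 dB, so output = -19.5 − 7 = -26.5 dBV.

-26.5 dBV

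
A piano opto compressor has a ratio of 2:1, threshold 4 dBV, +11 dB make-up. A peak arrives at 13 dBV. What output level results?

The input is 9 dB above the 4 dBV threshold.
2:1 compression reduces that to 9/2 = 4.5 dB over.
That puts the output at 8.5 dBV; make-up adds 11 dB, giving 19.5 dBV.

19.5 dBV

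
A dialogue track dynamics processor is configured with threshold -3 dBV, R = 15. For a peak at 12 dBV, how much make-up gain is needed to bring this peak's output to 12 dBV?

Without make-up, output = threshold + overshoot/15 = -3 + 1 = -2 dBV.
Gap to target: 14 dB.

14 dB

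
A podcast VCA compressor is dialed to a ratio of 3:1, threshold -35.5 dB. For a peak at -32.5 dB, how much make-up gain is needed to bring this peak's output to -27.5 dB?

Without make-up, output = threshold + overshoot/3 = -35.5 + 1 = -34.5 dB.
Gap to target: 7 dB.

7 dB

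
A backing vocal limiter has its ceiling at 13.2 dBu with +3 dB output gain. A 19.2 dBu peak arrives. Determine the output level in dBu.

16.2 dBu

A brickwall limiter is an ∞:1 compressor: any input above the ceiling is clamped to 13.2 dBu.
Output gain then adds 3 dB: 13.2 + 3 = 16.2 dBu.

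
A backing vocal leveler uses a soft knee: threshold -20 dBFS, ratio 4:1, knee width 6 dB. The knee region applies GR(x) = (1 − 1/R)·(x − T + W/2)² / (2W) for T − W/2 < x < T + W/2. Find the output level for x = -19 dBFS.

x − T + W/2 = -19 − (-20) + 3 = 4.
GR = (1 − 1/4) × 4² / 12 = 0.75 × 16 / 12 = 1 dB.
Output = -19 − 1 = -20 dBFS.

-20 dBFS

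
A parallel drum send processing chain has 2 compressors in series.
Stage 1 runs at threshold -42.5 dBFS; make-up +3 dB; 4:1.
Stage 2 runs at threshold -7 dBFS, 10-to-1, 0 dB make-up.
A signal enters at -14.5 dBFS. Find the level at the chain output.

-32.5 dBFS

Stage 1: overshoot 28 dB → 28/4 = 7 dB → -35.5 dBFS; +3 dB make-up → -32.5 dBFS.
Stage 2: -32.5 dBFS is at or below the -7 dBFS threshold — no compression; output -32.5 dBFS.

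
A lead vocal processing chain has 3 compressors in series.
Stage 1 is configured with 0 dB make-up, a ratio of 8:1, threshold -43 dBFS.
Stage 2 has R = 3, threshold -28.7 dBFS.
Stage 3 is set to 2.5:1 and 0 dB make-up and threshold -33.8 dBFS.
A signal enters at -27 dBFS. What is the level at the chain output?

-41 dBFS

Stage 1: 16 dB above -43 dBFS, reduced 8:1 to 2 dB above → -41 dBFS.
Stage 2: -41 dBFS ≤ -28.7 dBFS, so stage 2 doesn't engage; output -41 dBFS.
Stage 3: below threshold (-41 ≤ -33.8); passes unchanged; output -41 dBFS.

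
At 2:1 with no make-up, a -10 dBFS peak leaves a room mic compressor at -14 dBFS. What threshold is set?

-18 dBFS

Let T be the threshold. Output overshoot = (input overshoot)/R, so -14 − T = (-10 − T)/2.
2·(-14 − T) = -10 − T → 1·T = -28 − (-10) = -18.
T = -18/1 = -18 dBFS.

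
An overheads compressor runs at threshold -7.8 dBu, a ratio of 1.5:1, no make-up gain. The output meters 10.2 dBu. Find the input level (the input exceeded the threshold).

Post-compression overshoot = 10.2 − (-7.8) = 18 dB.
Before 1.5:1 compression the overshoot was 18 × 1.5 = 27 dB, so input = -7.8 + 27 = 19.2 dBu.

19.2 dBu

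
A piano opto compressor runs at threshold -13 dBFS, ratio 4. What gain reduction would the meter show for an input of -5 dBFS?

Overshoot = -5 − (-13) = 8 dB.
After 4:1 compression the overshoot becomes 8/4 = 2 dB.
Gain reduction = 8 − 2 = 6 dB.

6 dB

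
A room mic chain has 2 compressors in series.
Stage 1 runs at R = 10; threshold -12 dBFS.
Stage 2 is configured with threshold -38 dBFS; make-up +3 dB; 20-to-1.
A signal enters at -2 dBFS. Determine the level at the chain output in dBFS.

-33.65 dBFS

Stage 1: -2 dBFS is 10 dB over -12 dBFS; at 10:1 that becomes 1 dB over, giving -11 dBFS.
Stage 2: 27 dB above -38 dBFS, reduced 20:1 to 1.35 dB above → -36.65 dBFS; +3 dB make-up → -33.65 dBFS.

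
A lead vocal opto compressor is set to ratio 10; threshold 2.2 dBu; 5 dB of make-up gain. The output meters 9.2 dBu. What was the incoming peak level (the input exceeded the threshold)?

22.2 dBu

Remove make-up: 9.2 − 5 = 4.2 dBu.
Post-compression overshoot = 4.2 − 2.2 = 2 dB.
Undo the ratio: input overshoot = 2 × 10 = 20 dB, giving input = 22.2 dBu.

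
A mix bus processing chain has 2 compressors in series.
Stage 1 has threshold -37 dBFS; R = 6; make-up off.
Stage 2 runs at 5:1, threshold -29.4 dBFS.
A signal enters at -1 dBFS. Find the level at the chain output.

-31 dBFS

Stage 1: 36 dB above -37 dBFS, reduced 6:1 to 6 dB above → -31 dBFS.
Stage 2: below threshold (-31 ≤ -29.4); passes unchanged; output -31 dBFS.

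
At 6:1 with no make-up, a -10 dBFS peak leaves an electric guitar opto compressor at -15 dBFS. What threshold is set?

Let T be the threshold. Output overshoot = (input overshoot)/R, so -15 − T = (-10 − T)/6.
6·(-15 − T) = -10 − T → 5·T = -90 − (-10) = -80.
T = -80/5 = -16 dBFS.

-16 dBFS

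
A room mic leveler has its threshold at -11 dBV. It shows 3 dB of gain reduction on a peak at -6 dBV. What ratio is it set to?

Input overshoot = -6 − (-11) = 5 dB.
Output overshoot = 5 − 3 = 2 dB.
Ratio = input overshoot / output overshoot = 5 / 2 = 2.5.

2.5:1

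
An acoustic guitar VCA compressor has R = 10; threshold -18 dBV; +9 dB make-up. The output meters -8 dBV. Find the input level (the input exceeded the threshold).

Remove make-up: -8 − 9 = -17 dBV.
The compressed level sits -17 − (-18) = 1 dB over threshold.
Undo the ratio: input overshoot = 1 × 10 = 10 dB, giving input = -8 dBV.

-8 dBV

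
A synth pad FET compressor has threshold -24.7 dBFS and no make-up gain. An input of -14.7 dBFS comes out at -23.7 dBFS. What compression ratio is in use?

10:1

Input overshoot = -14.7 − (-24.7) = 10 dB; output overshoot = -23.7 − (-24.7) = 1 dB.
Ratio = 10 / 1 = 10.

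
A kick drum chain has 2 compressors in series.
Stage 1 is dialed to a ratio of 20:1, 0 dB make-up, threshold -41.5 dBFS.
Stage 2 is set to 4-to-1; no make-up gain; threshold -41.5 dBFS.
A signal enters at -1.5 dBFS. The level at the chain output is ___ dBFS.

Stage 1: overshoot 40 dB → 40/20 = 2 dB → -39.5 dBFS.
Stage 2: overshoot 2 dB → 2/4 = 0.5 dB → -41 dBFS.

-41 dBFS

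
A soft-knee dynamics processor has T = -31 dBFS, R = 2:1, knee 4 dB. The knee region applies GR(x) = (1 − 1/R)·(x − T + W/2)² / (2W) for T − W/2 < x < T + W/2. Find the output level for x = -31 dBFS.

x − T + W/2 = -31 − (-31) + 2 = 2.
GR = (1 − 1/2) × 2² / 8 = 0.5 × 4 / 8 = 0.25 dB.
Output = -31 − 0.25 = -31.25 dBFS.

-31.25 dBFS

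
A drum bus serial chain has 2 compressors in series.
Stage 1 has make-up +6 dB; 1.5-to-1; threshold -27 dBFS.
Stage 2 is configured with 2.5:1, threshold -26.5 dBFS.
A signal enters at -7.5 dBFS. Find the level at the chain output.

-19.1 dBFS

Stage 1: 19.5 dB above -27 dBFS, reduced 1.5:1 to 13 dB above → -14 dBFS; +6 dB make-up → -8 dBFS.
Stage 2: 18.5 dB above -26.5 dBFS, reduced 2.5:1 to 7.4 dB above → -19.1 dBFS.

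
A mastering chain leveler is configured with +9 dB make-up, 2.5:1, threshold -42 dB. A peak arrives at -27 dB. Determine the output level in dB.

-27 dB

Overshoot: -27 − (-42) = 15 dB.
The 15 dB excess becomes 6 dB after 2.5:1 reduction.
Output = -42 + 6 = -36 dB; make-up adds 9 dB, giving -27 dB.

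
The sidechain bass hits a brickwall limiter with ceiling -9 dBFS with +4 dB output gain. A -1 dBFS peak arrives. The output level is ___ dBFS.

-5 dBFS

The limiter clamps the peak to its -9 dBFS ceiling.
Output gain then adds 4 dB: -9 + 4 = -5 dBFS.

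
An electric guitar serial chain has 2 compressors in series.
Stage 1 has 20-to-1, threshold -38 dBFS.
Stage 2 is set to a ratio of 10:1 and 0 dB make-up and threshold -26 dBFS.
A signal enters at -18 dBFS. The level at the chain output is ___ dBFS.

Stage 1: -18 dBFS is 20 dB over -38 dBFS; at 20:1 that becomes 1 dB over, giving -37 dBFS.
Stage 2: below threshold (-37 ≤ -26); passes unchanged; output -37 dBFS.

-37 dBFS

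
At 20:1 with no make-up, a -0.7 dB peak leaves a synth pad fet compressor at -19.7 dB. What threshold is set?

Let T be the threshold. Output overshoot = (input overshoot)/R, so -19.7 − T = (-0.7 − T)/20.
20·(-19.7 − T) = -0.7 − T → 19·T = -394 − (-0.7) = -393.3.
T = -393.3/19 = -20.7 dB.

-20.7 dB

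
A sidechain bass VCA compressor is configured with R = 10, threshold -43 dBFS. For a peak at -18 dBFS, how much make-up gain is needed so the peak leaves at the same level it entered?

The peak compresses to -43 + 25/10 = -40.5 dBFS.
To reach -18 dBFS requires -18 − (-40.5) = 22.5 dB of make-up.

22.5 dB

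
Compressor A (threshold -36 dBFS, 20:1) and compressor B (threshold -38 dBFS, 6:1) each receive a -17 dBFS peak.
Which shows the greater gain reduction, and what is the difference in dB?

A, by 0.55 dB

A: GR = 19 − 19/20 = 18.05 dB.
B: GR = 21 − 21/6 = 17.5 dB.
A reduces 0.55 dB more.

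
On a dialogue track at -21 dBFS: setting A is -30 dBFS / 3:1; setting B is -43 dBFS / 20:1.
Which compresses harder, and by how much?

B, by 14.9 dB

A: GR = 9 − 9/3 = 6 dB.
B: GR = 22 − 22/20 = 20.9 dB.
B applies 14.9 dB more gain reduction.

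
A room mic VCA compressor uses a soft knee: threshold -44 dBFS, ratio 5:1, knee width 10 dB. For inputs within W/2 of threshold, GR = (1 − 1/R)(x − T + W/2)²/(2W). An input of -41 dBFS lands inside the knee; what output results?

-43.56 dBFS

x − T + W/2 = -41 − (-44) + 5 = 8.
GR = (1 − 1/5) × 8² / 20 = 0.8 × 64 / 20 = 2.56 dB.
Output = -41 − 2.56 = -43.56 dBFS.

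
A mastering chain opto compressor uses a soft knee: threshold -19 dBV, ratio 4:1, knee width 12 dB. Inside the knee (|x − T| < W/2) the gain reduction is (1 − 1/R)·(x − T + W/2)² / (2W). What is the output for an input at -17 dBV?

-19 dBV

x − T + W/2 = -17 − (-19) + 6 = 8.
GR = (1 − 1/4) × 8² / 24 = 0.75 × 64 / 24 = 2 dB.
Output = -17 − 2 = -19 dBV.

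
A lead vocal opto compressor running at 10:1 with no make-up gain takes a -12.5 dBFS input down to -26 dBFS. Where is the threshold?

Let T be the threshold. Output overshoot = (input overshoot)/R, so -26 − T = (-12.5 − T)/10.
10·(-26 − T) = -12.5 − T → 9·T = -260 − (-12.5) = -247.5.
T = -247.5/9 = -27.5 dBFS.

-27.5 dBFS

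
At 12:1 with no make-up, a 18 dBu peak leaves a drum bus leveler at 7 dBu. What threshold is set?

6 dBu

Gain reduction = 18 − 7 = 11 dB; output overshoot = GR / (R − 1) = 11 / 11 = 1 dB.
Threshold = output − output overshoot = 7 − 1 = 6 dBu.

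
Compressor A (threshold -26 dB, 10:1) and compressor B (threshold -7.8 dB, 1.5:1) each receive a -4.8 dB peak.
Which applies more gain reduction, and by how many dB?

A: overshoot 21.2 dB → output overshoot 2.12 dB → GR 19.08 dB.
B: overshoot 3 dB → output overshoot 2 dB → GR 1 dB.
Difference: 18.08 dB in favour of A.

A, by 18.08 dB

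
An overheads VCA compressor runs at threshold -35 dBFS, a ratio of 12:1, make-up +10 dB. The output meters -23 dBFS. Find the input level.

-11 dBFS

Stripping the +10 dB make-up gives -33 dBFS at the gain stage.
Post-compression overshoot = -33 − (-35) = 2 dB.
Before 12:1 compression the overshoot was 2 × 12 = 24 dB, so input = -35 + 24 = -11 dBFS.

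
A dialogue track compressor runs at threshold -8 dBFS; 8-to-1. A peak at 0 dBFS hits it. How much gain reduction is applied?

7 dB

The signal is 8 dB above threshold.
A 8:1 ratio leaves 1 dB of that excess.
Gain reduction = 8 − 1 = 7 dB.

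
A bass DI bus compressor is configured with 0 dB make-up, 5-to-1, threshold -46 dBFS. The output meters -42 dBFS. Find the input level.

-26 dBFS

Post-compression overshoot = -42 − (-46) = 4 dB.
Input overshoot = R × output overshoot = 20 dB → input = -46 + 20 = -26 dBFS.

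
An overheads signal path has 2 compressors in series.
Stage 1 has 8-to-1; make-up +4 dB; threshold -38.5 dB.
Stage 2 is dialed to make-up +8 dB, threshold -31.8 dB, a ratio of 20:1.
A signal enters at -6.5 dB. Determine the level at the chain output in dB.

-23.735 dB

Stage 1: 32 dB above -38.5 dB, reduced 8:1 to 4 dB above → -34.5 dB; +4 dB make-up → -30.5 dB.
Stage 2: -30.5 dB is 1.3 dB over -31.8 dB; at 20:1 that becomes 0.065 dB over, giving -31.735 dB; +8 dB make-up → -23.735 dB.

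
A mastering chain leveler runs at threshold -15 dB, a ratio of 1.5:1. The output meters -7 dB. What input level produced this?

-3 dB

The compressed level sits -7 − (-15) = 8 dB over threshold.
Input overshoot = R × output overshoot = 12 dB → input = -15 + 12 = -3 dB.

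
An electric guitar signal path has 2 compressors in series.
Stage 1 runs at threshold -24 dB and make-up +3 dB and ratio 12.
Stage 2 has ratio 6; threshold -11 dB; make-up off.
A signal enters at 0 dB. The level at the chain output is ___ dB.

-19 dB

Stage 1: 0 dB is 24 dB over -24 dB; at 12:1 that becomes 2 dB over, giving -22 dB; +3 dB make-up → -19 dB.
Stage 2: -19 dB ≤ -11 dB, so stage 2 doesn't engage; output -19 dB.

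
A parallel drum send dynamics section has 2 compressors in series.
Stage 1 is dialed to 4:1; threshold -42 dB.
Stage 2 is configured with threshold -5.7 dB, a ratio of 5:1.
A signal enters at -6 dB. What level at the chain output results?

Stage 1: 36 dB above -42 dB, reduced 4:1 to 9 dB above → -33 dB.
Stage 2: -33 dB ≤ -5.7 dB, so stage 2 doesn't engage; output -33 dB.

-33 dB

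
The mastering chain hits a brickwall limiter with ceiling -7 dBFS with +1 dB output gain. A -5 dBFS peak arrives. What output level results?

-6 dBFS

The limiter clamps the peak to its -7 dBFS ceiling.
Output gain then adds 1 dB: -7 + 1 = -6 dBFS.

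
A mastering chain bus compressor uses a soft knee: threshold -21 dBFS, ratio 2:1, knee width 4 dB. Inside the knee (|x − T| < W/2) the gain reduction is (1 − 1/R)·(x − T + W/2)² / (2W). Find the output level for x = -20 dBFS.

x − T + W/2 = -20 − (-21) + 2 = 3.
GR = (1 − 1/2) × 3² / 8 = 0.5 × 9 / 8 = 0.5625 dB.
Output = -20 − 0.5625 = -20.5625 dBFS.

-20.5625 dBFS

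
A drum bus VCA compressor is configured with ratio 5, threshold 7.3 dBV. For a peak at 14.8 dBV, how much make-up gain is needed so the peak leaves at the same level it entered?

The peak compresses to 7.3 + 7.5/5 = 8.8 dBV.
To reach 14.8 dBV requires 14.8 − 8.8 = 6 dB of make-up.

6 dB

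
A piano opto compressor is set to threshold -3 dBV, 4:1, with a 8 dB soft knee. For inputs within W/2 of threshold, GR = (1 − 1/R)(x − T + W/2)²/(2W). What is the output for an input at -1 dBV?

x − T + W/2 = -1 − (-3) + 4 = 6.
GR = (1 − 1/4) × 6² / 16 = 0.75 × 36 / 16 = 1.6875 dB.
Output = -1 − 1.6875 = -2.6875 dBV.

-2.6875 dBV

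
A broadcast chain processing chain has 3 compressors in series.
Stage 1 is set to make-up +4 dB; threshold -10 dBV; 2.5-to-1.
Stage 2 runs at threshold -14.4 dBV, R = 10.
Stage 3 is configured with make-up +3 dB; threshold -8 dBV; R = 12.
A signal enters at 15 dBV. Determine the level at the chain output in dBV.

Stage 1: overshoot 25 dB → 25/2.5 = 10 dB → 0 dBV; +4 dB make-up → 4 dBV.
Stage 2: 4 dBV is 18.4 dB over -14.4 dBV; at 10:1 that becomes 1.84 dB over, giving -12.56 dBV.
Stage 3: below threshold (-12.56 ≤ -8); passes unchanged; make-up brings it to -9.56 dBV.

-9.56 dBV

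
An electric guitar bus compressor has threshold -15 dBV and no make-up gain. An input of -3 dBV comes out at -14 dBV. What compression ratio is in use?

Input overshoot = -3 − (-15) = 12 dB; output overshoot = -14 − (-15) = 1 dB.
Ratio = 12 / 1 = 12.

12:1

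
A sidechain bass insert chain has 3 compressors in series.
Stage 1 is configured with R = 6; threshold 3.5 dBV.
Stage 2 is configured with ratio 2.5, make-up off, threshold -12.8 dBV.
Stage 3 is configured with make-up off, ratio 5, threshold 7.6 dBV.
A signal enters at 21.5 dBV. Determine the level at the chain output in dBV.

-5.08 dBV

Stage 1: 21.5 dBV is 18 dB over 3.5 dBV; at 6:1 that becomes 3 dB over, giving 6.5 dBV.
Stage 2: overshoot 19.3 dB → 19.3/2.5 = 7.72 dB → -5.08 dBV.
Stage 3: -5.08 dBV is at or below the 7.6 dBV threshold — no compression; output -5.08 dBV.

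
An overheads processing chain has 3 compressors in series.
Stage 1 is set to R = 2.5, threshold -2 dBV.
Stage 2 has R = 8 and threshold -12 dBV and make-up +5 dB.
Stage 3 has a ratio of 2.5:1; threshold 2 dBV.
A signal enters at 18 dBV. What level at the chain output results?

Stage 1: 20 dB above -2 dBV, reduced 2.5:1 to 8 dB above → 6 dBV.
Stage 2: overshoot 18 dB → 18/8 = 2.25 dB → -9.75 dBV; +5 dB make-up → -4.75 dBV.
Stage 3: -4.75 dBV ≤ 2 dBV, so stage 3 doesn't engage; output -4.75 dBV.

-4.75 dBV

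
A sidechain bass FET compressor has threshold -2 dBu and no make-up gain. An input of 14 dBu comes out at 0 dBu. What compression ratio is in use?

8:1

Input overshoot = 14 − (-2) = 16 dB; output overshoot = 0 − (-2) = 2 dB.
Ratio = 16 / 2 = 8.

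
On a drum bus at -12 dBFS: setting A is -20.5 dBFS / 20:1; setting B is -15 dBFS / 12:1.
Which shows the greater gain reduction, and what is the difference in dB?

A: overshoot 8.5 dB → output overshoot 0.425 dB → GR 8.075 dB.
B: overshoot 3 dB → output overshoot 0.25 dB → GR 2.75 dB.
A reduces 5.325 dB more.

A, by 5.325 dB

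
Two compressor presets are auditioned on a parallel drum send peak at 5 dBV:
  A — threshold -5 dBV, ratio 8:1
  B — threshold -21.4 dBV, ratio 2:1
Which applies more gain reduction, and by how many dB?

A: 10 dB over, compressed to 1.25 dB over, so 8.75 dB of GR.
B: 26.4 dB over, compressed to 13.2 dB over, so 13.2 dB of GR.
Difference: 4.45 dB in favour of B.

B, by 4.45 dB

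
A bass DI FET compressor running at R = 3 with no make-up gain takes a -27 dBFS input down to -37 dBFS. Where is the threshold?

Gain reduction = -27 − (-37) = 10 dB; output overshoot = GR / (R − 1) = 10 / 2 = 5 dB.
Threshold = output − output overshoot = -37 − 5 = -42 dBFS.

-42 dBFS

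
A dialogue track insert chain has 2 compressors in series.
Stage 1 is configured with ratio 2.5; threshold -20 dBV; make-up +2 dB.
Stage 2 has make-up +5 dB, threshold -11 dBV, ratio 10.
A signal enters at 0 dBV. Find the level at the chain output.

-5.9 dBV

Stage 1: overshoot 20 dB → 20/2.5 = 8 dB → -12 dBV; +2 dB make-up → -10 dBV.
Stage 2: 1 dB above -11 dBV, reduced 10:1 to 0.1 dB above → -10.9 dBV; +5 dB make-up → -5.9 dBV.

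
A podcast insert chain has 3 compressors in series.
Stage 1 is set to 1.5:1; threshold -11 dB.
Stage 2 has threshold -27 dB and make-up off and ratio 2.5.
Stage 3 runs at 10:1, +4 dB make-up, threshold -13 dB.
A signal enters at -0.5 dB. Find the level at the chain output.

Stage 1: -0.5 dB is 10.5 dB over -11 dB; at 1.5:1 that becomes 7 dB over, giving -4 dB.
Stage 2: -4 dB is 23 dB over -27 dB; at 2.5:1 that becomes 9.2 dB over, giving -17.8 dB.
Stage 3: -17.8 dB ≤ -13 dB, so stage 3 doesn't engage; make-up brings it to -13.8 dB.

-13.8 dB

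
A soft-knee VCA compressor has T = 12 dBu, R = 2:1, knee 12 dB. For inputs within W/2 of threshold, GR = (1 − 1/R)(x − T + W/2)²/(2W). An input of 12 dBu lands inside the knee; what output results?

11.25 dBu

x − T + W/2 = 12 − 12 + 6 = 6.
GR = (1 − 1/2) × 6² / 24 = 0.5 × 36 / 24 = 0.75 dB.
Output = 12 − 0.75 = 11.25 dBu.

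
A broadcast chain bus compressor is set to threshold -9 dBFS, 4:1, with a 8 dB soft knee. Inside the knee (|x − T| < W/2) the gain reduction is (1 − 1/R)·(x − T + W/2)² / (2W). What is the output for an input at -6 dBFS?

-8.296875 dBFS

x − T + W/2 = -6 − (-9) + 4 = 7.
GR = (1 − 1/4) × 7² / 16 = 0.75 × 49 / 16 = 2.296875 dB.
Output = -6 − 2.296875 = -8.296875 dBFS.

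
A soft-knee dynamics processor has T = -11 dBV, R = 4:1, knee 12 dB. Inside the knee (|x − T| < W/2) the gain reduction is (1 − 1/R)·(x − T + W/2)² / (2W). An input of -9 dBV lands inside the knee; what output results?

-11 dBV

x − T + W/2 = -9 − (-11) + 6 = 8.
GR = (1 − 1/4) × 8² / 24 = 0.75 × 64 / 24 = 2 dB.
Output = -9 − 2 = -11 dBV.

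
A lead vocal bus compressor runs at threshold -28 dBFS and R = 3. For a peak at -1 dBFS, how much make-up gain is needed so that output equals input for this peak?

18 dB

Without make-up, output = threshold + overshoot/3 = -28 + 9 = -19 dBFS.
Gap to target: 18 dB.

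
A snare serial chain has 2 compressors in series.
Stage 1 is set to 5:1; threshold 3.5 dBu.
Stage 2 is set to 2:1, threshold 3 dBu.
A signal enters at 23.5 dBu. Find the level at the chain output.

5.25 dBu

Stage 1: 20 dB above 3.5 dBu, reduced 5:1 to 4 dB above → 7.5 dBu.
Stage 2: overshoot 4.5 dB → 4.5/2 = 2.25 dB → 5.25 dBu.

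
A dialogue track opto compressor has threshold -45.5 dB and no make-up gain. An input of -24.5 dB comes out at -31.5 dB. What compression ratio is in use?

1.5:1

Input overshoot = -24.5 − (-45.5) = 21 dB; output overshoot = -31.5 − (-45.5) = 14 dB.
Ratio = 21 / 14 = 1.5.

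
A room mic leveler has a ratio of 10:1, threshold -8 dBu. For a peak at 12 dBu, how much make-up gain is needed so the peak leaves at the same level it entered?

Overshoot 20 dB → 20/10 = 2 dB after compression, so the compressed level is -8 + 2 = -6 dBu.
Make-up = target − compressed = 12 − (-6) = 18 dB.

18 dB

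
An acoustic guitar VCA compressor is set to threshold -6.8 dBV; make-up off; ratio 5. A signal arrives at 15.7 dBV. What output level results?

15.7 dBV sits 22.5 dB over threshold.
At 5:1 the overshoot is divided by 5, leaving 4.5 dB above threshold.
So the level is -6.8 + 4.5 = -2.3 dBV.

-2.3 dBV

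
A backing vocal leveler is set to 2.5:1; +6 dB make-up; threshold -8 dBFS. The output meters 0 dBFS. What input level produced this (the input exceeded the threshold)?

-3 dBFS

Before make-up, the level was 0 − 6 = -6 dBFS.
The compressed level sits -6 − (-8) = 2 dB over threshold.
Before 2.5:1 compression the overshoot was 2 × 2.5 = 5 dB, so input = -8 + 5 = -3 dBFS.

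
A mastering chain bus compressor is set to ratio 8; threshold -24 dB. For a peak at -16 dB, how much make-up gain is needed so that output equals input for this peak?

7 dB

Without make-up, output = threshold + overshoot/8 = -24 + 1 = -23 dB.
Gap to target: 7 dB.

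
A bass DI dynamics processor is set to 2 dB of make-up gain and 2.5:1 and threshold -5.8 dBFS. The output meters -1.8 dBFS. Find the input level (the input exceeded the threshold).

-0.8 dBFS

Before make-up, the level was -1.8 − 2 = -3.8 dBFS.
The compressed level sits -3.8 − (-5.8) = 2 dB over threshold.
Undo the ratio: input overshoot = 2 × 2.5 = 5 dB, giving input = -0.8 dBFS.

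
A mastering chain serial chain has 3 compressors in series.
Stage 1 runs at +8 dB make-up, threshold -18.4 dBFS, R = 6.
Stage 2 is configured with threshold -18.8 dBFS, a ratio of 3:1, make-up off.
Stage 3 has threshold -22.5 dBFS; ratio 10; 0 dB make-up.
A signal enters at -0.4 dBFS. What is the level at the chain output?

-21.75 dBFS

Stage 1: -0.4 dBFS is 18 dB over -18.4 dBFS; at 6:1 that becomes 3 dB over, giving -15.4 dBFS; +8 dB make-up → -7.4 dBFS.
Stage 2: overshoot 11.4 dB → 11.4/3 = 3.8 dB → -15 dBFS.
Stage 3: -15 dBFS is 7.5 dB over -22.5 dBFS; at 10:1 that becomes 0.75 dB over, giving -21.75 dBFS.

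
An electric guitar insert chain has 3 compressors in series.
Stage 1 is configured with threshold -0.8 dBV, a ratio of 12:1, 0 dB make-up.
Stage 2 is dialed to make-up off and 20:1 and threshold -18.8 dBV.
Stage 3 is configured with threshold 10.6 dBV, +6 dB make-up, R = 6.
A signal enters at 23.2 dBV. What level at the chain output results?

-11.8 dBV

Stage 1: overshoot 24 dB → 24/12 = 2 dB → 1.2 dBV.
Stage 2: overshoot 20 dB → 20/20 = 1 dB → -17.8 dBV.
Stage 3: -17.8 dBV ≤ 10.6 dBV, so stage 3 doesn't engage; make-up brings it to -11.8 dBV.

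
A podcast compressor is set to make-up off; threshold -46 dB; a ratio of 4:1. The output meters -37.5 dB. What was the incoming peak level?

That's 8.5 dB above the -46 dB threshold.
Undo the ratio: input overshoot = 8.5 × 4 = 34 dB, giving input = -12 dB.

-12 dB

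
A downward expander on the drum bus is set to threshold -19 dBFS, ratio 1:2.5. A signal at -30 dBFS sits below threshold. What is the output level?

Undershoot = (-19) − (-30) = 11 dB.
At 1:2.5, that expands to 27.5 dB under threshold.
Output = -19 − 27.5 = -46.5 dBFS.

-46.5 dBFS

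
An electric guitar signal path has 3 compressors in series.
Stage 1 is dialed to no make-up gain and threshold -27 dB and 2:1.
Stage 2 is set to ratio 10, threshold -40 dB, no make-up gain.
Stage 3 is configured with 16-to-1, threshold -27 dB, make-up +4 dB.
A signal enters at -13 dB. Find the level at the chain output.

Stage 1: 14 dB above -27 dB, reduced 2:1 to 7 dB above → -20 dB.
Stage 2: -20 dB is 20 dB over -40 dB; at 10:1 that becomes 2 dB over, giving -38 dB.
Stage 3: below threshold (-38 ≤ -27); passes unchanged; make-up brings it to -34 dB.

-34 dB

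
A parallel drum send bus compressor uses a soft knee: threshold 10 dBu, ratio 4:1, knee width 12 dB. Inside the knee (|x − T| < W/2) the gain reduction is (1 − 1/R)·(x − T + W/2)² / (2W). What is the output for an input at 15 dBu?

x − T + W/2 = 15 − 10 + 6 = 11.
GR = (1 − 1/4) × 11² / 24 = 0.75 × 121 / 24 = 3.78125 dB.
Output = 15 − 3.78125 = 11.21875 dBu.

11.21875 dBu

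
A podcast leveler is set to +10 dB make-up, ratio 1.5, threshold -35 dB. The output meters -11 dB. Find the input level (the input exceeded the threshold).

Before make-up, the level was -11 − 10 = -21 dB.
That's 14 dB above the -35 dB threshold.
Input overshoot = R × output overshoot = 21 dB → input = -35 + 21 = -14 dB.

-14 dB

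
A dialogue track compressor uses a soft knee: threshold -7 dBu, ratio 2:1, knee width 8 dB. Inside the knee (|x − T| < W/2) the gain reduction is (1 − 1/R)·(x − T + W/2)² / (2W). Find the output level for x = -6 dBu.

x − T + W/2 = -6 − (-7) + 4 = 5.
GR = (1 − 1/2) × 5² / 16 = 0.5 × 25 / 16 = 0.78125 dB.
Output = -6 − 0.78125 = -6.78125 dBu.

-6.78125 dBu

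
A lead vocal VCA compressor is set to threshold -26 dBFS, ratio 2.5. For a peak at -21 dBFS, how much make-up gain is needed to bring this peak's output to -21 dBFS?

Overshoot 5 dB → 5/2.5 = 2 dB after compression, so the compressed level is -26 + 2 = -24 dBFS.
Make-up = target − compressed = -21 − (-24) = 3 dB.

3 dB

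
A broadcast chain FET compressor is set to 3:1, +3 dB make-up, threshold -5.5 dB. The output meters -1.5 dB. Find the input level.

-2.5 dB

Remove make-up: -1.5 − 3 = -4.5 dB.
That's 1 dB above the -5.5 dB threshold.
Before 3:1 compression the overshoot was 1 × 3 = 3 dB, so input = -5.5 + 3 = -2.5 dB.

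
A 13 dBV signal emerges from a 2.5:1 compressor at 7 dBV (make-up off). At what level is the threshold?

3 dBV

Input is 10 dB above T (since output overshoot × R = input overshoot: (7 − T)·2.5 = 13 − T gives T = 3 dBV).
Check: 3 + (13 − 3)/2.5 = 3 + 4 = 7 dBV. ✓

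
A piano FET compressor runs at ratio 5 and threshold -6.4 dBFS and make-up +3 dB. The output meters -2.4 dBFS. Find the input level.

-1.4 dBFS

Stripping the +3 dB make-up gives -5.4 dBFS at the gain stage.
Post-compression overshoot = -5.4 − (-6.4) = 1 dB.
Before 5:1 compression the overshoot was 1 × 5 = 5 dB, so input = -6.4 + 5 = -1.4 dBFS.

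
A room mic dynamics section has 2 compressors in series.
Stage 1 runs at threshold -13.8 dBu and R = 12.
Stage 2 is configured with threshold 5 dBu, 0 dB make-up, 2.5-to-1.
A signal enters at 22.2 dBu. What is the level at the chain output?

-10.8 dBu

Stage 1: 36 dB above -13.8 dBu, reduced 12:1 to 3 dB above → -10.8 dBu.
Stage 2: -10.8 dBu ≤ 5 dBu, so stage 2 doesn't engage; output -10.8 dBu.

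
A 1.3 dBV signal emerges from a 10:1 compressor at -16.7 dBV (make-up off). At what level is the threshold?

-18.7 dBV

Gain reduction = 1.3 − (-16.7) = 18 dB; output overshoot = GR / (R − 1) = 18 / 9 = 2 dB.
Threshold = output − output overshoot = -16.7 − 2 = -18.7 dBV.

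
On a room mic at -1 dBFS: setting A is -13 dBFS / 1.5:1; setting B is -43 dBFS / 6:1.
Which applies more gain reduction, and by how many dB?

A: 12 dB over, compressed to 8 dB over, so 4 dB of GR.
B: 42 dB over, compressed to 7 dB over, so 35 dB of GR.
B reduces 31 dB more.

B, by 31 dB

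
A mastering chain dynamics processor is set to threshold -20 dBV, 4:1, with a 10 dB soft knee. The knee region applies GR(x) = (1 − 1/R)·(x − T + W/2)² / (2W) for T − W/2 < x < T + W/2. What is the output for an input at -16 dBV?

x − T + W/2 = -16 − (-20) + 5 = 9.
GR = (1 − 1/4) × 9² / 20 = 0.75 × 81 / 20 = 3.0375 dB.
Output = -16 − 3.0375 = -19.0375 dBV.

-19.0375 dBV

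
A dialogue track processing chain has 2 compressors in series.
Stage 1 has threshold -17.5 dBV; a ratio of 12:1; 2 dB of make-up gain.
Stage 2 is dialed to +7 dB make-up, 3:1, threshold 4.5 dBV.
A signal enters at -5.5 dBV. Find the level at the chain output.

Stage 1: 12 dB above -17.5 dBV, reduced 12:1 to 1 dB above → -16.5 dBV; +2 dB make-up → -14.5 dBV.
Stage 2: -14.5 dBV is at or below the 4.5 dBV threshold — no compression; make-up brings it to -7.5 dBV.

-7.5 dBV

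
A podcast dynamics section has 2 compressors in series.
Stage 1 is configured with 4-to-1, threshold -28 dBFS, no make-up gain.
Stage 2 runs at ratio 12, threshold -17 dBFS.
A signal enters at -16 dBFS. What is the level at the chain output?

-25 dBFS

Stage 1: 12 dB above -28 dBFS, reduced 4:1 to 3 dB above → -25 dBFS.
Stage 2: -25 dBFS ≤ -17 dBFS, so stage 2 doesn't engage; output -25 dBFS.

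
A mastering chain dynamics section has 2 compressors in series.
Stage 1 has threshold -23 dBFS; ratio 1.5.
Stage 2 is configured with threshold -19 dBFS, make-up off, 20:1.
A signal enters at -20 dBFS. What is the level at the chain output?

-21 dBFS

Stage 1: -20 dBFS is 3 dB over -23 dBFS; at 1.5:1 that becomes 2 dB over, giving -21 dBFS.
Stage 2: below threshold (-21 ≤ -19); passes unchanged; output -21 dBFS.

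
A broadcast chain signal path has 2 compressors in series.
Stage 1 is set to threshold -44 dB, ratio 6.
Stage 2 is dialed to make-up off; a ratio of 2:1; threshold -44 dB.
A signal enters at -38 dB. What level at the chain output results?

-43.5 dB

Stage 1: 6 dB above -44 dB, reduced 6:1 to 1 dB above → -43 dB.
Stage 2: -43 dB is 1 dB over -44 dB; at 2:1 that becomes 0.5 dB over, giving -43.5 dB.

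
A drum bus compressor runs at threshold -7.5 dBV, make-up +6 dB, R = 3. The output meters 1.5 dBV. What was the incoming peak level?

Before make-up, the level was 1.5 − 6 = -4.5 dBV.
Post-compression overshoot = -4.5 − (-7.5) = 3 dB.
Undo the ratio: input overshoot = 3 × 3 = 9 dB, giving input = 1.5 dBV.

1.5 dBV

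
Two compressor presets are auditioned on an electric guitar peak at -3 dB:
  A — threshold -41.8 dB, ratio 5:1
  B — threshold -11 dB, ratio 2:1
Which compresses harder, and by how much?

A, by 27.04 dB

A: 38.8 dB over, compressed to 7.76 dB over, so 31.04 dB of GR.
B: 8 dB over, compressed to 4 dB over, so 4 dB of GR.
A reduces 27.04 dB more.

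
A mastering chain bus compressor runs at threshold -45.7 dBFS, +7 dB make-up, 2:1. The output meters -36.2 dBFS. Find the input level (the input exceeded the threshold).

-40.7 dBFS

Before make-up, the level was -36.2 − 7 = -43.2 dBFS.
The compressed level sits -43.2 − (-45.7) = 2.5 dB over threshold.
Input overshoot = R × output overshoot = 5 dB → input = -45.7 + 5 = -40.7 dBFS.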